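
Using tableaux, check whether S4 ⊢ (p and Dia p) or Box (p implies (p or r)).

Tableau for the negation not ((p and Dia p) or Box (p implies (p or r))):
1. not ((p and Dia p) or Box (p implies (p or r))), 0
2. not (p and Dia p), 0
3. not Box (p implies (p or r)), 0
4. not Dia p, 0
5. not p, 0
6. not (p implies (p or r)), 1
7. p, 1
8. not (p or r), 1
9. not p, 1
10. not r, 1
Accessibility: 0R0, 0R1, 1R1
Branch closes: p and not p both at 1.
All branches of the negation close; one closing branch shown above.

Yes, valid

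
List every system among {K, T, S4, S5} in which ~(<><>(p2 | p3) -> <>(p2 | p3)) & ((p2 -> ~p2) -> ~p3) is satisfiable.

K, T

T-tableau for the formula:
1. ~(<><>(p2 | p3) -> <>(p2 | p3)) & ((p2 -> ~p2) -> ~p3), 0
2. ~(<><>(p2 | p3) -> <>(p2 | p3)), 0   [&-rule on 1]
3. (p2 -> ~p2) -> ~p3, 0   [&-rule on 1]
4. <><>(p2 | p3), 0   [~->-rule on 2]
5. ~<>(p2 | p3), 0   [~->-rule on 2]
6. ~(p2 | p3), 0   [~<>-rule on 5 via 0R0]
7. ~p2, 0   [~|-rule on 6]
8. ~p3, 0   [~|-rule on 6]
9. <>(p2 | p3), 1   [<>-rule on 4: fresh world 1, 0R1]
10. ~(p2 | p3), 1   [~<>-rule on 5 via 0R1]
11. ~p2, 1   [~|-rule on 10]
12. ~p3, 1   [~|-rule on 10]
13. p2 | p3, 2   [<>-rule on 9: fresh world 2, 1R2]
14. p3, 2   [|-rule on 13 (branches; this branch)]
Accessibility: 0R0, 0R1, 1R1, 1R2, 2R2
Complete open branch: satisfiable in T, hence also in K (this T-model is also a K-model).
S4-tableau for the formula:
1. ~(<><>(p2 | p3) -> <>(p2 | p3)) & ((p2 -> ~p2) -> ~p3), 0
2. ~(<><>(p2 | p3) -> <>(p2 | p3)), 0   [&-rule on 1]
3. (p2 -> ~p2) -> ~p3, 0   [&-rule on 1]
4. <><>(p2 | p3), 0   [~->-rule on 2]
5. ~<>(p2 | p3), 0   [~->-rule on 2]
6. ~(p2 | p3), 0   [~<>-rule on 5 via 0R0]
7. ~p2, 0   [~|-rule on 6]
8. ~p3, 0   [~|-rule on 6]
9. <>(p2 | p3), 1   [<>-rule on 4: fresh world 1, 0R1]
10. ~(p2 | p3), 1   [~<>-rule on 5 via 0R1]
11. ~p2, 1   [~|-rule on 10]
12. ~p3, 1   [~|-rule on 10]
13. p2 | p3, 2   [<>-rule on 9: fresh world 2, 1R2]
14. ~(p2 | p3), 2   [~<>-rule on 5 via 0R2]
15. ~p2, 2   [~|-rule on 14]
16. ~p3, 2   [~|-rule on 14]
17. p3, 2   [|-rule on 13 (branches; this branch)]
Accessibility: 0R0, 0R1, 0R2, 1R1, 1R2, 2R2
Branch closes: p3 and ~p3 both at 2.
Every branch closes (one shown): unsatisfiable in S4, hence also in S5 (every S5-frame is an S4-frame).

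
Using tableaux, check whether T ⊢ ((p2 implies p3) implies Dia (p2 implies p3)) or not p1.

Tableau for the negation not (((p2 implies p3) implies Dia (p2 implies p3)) or not p1):
1. not (((p2 implies p3) implies Dia (p2 implies p3)) or not p1), u
2. not ((p2 implies p3) implies Dia (p2 implies p3)), u
3. p1, u
4. p2 implies p3, u
5. not Dia (p2 implies p3), u
6. not (p2 implies p3), u
7. p2, u
8. not p3, u
9. p3, u
Accessibility: uRu
Branch closes: p3 and not p3 both at u.
Every branch of the negation's tableau closes; the branch above is one of them.

Valid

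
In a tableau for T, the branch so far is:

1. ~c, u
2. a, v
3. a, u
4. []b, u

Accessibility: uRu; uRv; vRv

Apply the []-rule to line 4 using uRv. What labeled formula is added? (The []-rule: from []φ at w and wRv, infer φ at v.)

b, v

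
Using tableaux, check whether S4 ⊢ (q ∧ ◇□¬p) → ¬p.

Invalid (countermodel exists)

Tableau for the negation ¬((q ∧ ◇□¬p) → ¬p):
1. ¬((q ∧ ◇□¬p) → ¬p), 0
2. q ∧ ◇□¬p, 0
3. p, 0
4. q, 0
5. ◇□¬p, 0
6. □¬p, 1
7. ¬p, 1
Accessibility: 0R0, 0R1, 1R1
The negation has an open branch (countermodel exists).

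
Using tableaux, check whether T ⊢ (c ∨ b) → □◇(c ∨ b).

Invalid (countermodel exists)

Tableau for the negation ¬((c ∨ b) → □◇(c ∨ b)):
1. ¬((c ∨ b) → □◇(c ∨ b)), 0
2. c ∨ b, 0   [¬→-rule on 1]
3. ¬□◇(c ∨ b), 0   [¬→-rule on 1]
4. b, 0   [∨-rule on 2 (branches; this branch)]
5. ¬◇(c ∨ b), 1   [¬□-rule on 3: fresh world 1, 0R1]
6. ¬(c ∨ b), 1   [¬◇-rule on 5 via 1R1]
7. ¬c, 1   [¬∨-rule on 6]
8. ¬b, 1   [¬∨-rule on 6]
Accessibility: 0R0, 0R1, 1R1
The negation has an open branch (countermodel exists).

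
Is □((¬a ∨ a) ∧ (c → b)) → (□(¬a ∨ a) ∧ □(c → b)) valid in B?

Tableau for the negation ¬(□((¬a ∨ a) ∧ (c → b)) → (□(¬a ∨ a) ∧ □(c → b))):
1. ¬(□((¬a ∨ a) ∧ (c → b)) → (□(¬a ∨ a) ∧ □(c → b))), w0
2. □((¬a ∨ a) ∧ (c → b)), w0
3. ¬(□(¬a ∨ a) ∧ □(c → b)), w0
4. (¬a ∨ a) ∧ (c → b), w0
5. ¬a ∨ a, w0
6. c → b, w0
7. ¬□(c → b), w0
8. a, w0
9. b, w0
10. ¬(c → b), w1
11. c, w1
12. ¬b, w1
13. (¬a ∨ a) ∧ (c → b), w1
14. ¬a ∨ a, w1
15. c → b, w1
16. a, w1
17. b, w1
Accessibility: w0Rw0, w0Rw1, w1Rw0, w1Rw1
Branch closes: b and ¬b both at w1.
Every branch of the negation's tableau closes; the branch above is one of them.

Yes, valid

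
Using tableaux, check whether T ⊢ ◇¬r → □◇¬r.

Invalid (countermodel exists)

Tableau for the negation ¬(◇¬r → □◇¬r):
1. ¬(◇¬r → □◇¬r), w0
2. ◇¬r, w0
3. ¬□◇¬r, w0
4. ¬r, w1
5. ¬◇¬r, w2
6. r, w2
Accessibility: w0Rw0, w0Rw1, w0Rw2, w1Rw1, w2Rw2
The negation has an open branch (countermodel exists).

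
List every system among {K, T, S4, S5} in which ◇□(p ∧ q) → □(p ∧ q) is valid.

S5

S5-tableau for the negation ¬(◇□(p ∧ q) → □(p ∧ q)):
1. ¬(◇□(p ∧ q) → □(p ∧ q)), u
2. ◇□(p ∧ q), u   [¬→-rule on 1]
3. ¬□(p ∧ q), u   [¬→-rule on 1]
4. □(p ∧ q), v   [◇-rule on 2: fresh world v, uRv]
5. p ∧ q, u   [□-rule on 4 via vRu]
6. p, u   [∧-rule on 5]
7. q, u   [∧-rule on 5]
8. p ∧ q, v   [□-rule on 4 via vRv]
9. p, v   [∧-rule on 8]
10. q, v   [∧-rule on 8]
11. ¬(p ∧ q), w   [¬□-rule on 3: fresh world w, uRw]
12. p ∧ q, w   [□-rule on 4 via vRw]
13. p, w   [∧-rule on 12]
14. q, w   [∧-rule on 12]
15. ¬q, w   [¬∧-rule on 11 (branches; this branch)]
Accessibility: uRu, uRv, uRw, vRu, vRv, vRw, wRu, wRv, wRw
Branch closes: q and ¬q both at w.
Every branch closes (one shown): valid in S5.
S4-tableau for the negation ¬(◇□(p ∧ q) → □(p ∧ q)):
1. ¬(◇□(p ∧ q) → □(p ∧ q)), u
2. ◇□(p ∧ q), u   [¬→-rule on 1]
3. ¬□(p ∧ q), u   [¬→-rule on 1]
4. □(p ∧ q), v   [◇-rule on 2: fresh world v, uRv]
5. p ∧ q, v   [□-rule on 4 via vRv]
6. p, v   [∧-rule on 5]
7. q, v   [∧-rule on 5]
8. ¬(p ∧ q), w   [¬□-rule on 3: fresh world w, uRw]
9. ¬q, w   [¬∧-rule on 8 (branches; this branch)]
Accessibility: uRu, uRv, uRw, vRv, wRw
Complete open branch: countermodel on an S4-frame, so not valid in S4, nor in K, T (the same frame is also a K-frame and a T-frame).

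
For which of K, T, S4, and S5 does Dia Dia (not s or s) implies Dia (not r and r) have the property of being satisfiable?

K-tableau for the formula:
1. Dia Dia (not s or s) implies Dia (not r and r), 0
2. not Dia Dia (not s or s), 0
Complete open branch: satisfiable in K.
T-tableau for the formula:
1. Dia Dia (not s or s) implies Dia (not r and r), 0
2. Dia (not r and r), 0
3. not r and r, 1
4. not r, 1
5. r, 1
Accessibility: 0R0, 0R1, 1R1
Branch closes: r and not r both at 1.
Every branch closes (one shown): unsatisfiable in T, hence also in S4, S5 (every S4/S5-frame is a T-frame).

K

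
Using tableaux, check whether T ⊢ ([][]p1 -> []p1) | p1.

Tableau for the negation ~(([][]p1 -> []p1) | p1):
1. ~(([][]p1 -> []p1) | p1), 0
2. ~([][]p1 -> []p1), 0   [~|-rule on 1]
3. ~p1, 0   [~|-rule on 1]
4. [][]p1, 0   [~->-rule on 2]
5. ~[]p1, 0   [~->-rule on 2]
6. []p1, 0   [[]-rule on 4 via 0R0]
7. p1, 0   [[]-rule on 6 via 0R0]
Accessibility: 0R0
Branch closes: p1 and ~p1 both at 0.
Every branch of the negation's tableau closes; the branch above is one of them.

Valid in T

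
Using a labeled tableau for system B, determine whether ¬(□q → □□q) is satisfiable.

1. ¬(□q → □□q), 0
2. □q, 0
3. ¬□□q, 0
4. q, 0
5. ¬□q, 1
6. q, 1
7. ¬q, 2
Accessibility: 0R0, 0R1, 1R0, 1R1, 1R2, 2R1, 2R2

Satisfiable (open branch found)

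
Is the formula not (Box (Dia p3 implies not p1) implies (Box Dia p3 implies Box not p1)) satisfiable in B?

1. not (Box (Dia p3 implies not p1) implies (Box Dia p3 implies Box not p1)), w0
2. Box (Dia p3 implies not p1), w0
3. not (Box Dia p3 implies Box not p1), w0
4. Box Dia p3, w0
5. not Box not p1, w0
6. Dia p3 implies not p1, w0
7. Dia p3, w0
8. not p1, w0
9. p1, w1
10. Dia p3 implies not p1, w1
11. Dia p3, w1
12. not Dia p3, w1
13. not p3, w0
14. not p3, w1
15. p3, w2
16. Dia p3 implies not p1, w2
17. Dia p3, w2
18. not p1, w2
19. p3, w3
20. not p3, w3
Accessibility: w0Rw0, w0Rw1, w0Rw2, w1Rw0, w1Rw1, w1Rw3, w2Rw0, w2Rw2, w3Rw1, w3Rw3
Branch closes: p3 and not p3 both at w3.
Every branch closes; the branch above is one of them.

Unsatisfiable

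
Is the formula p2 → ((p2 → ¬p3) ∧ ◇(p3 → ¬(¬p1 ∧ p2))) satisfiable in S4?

1. p2 → ((p2 → ¬p3) ∧ ◇(p3 → ¬(¬p1 ∧ p2))), u
2. (p2 → ¬p3) ∧ ◇(p3 → ¬(¬p1 ∧ p2)), u
3. p2 → ¬p3, u
4. ◇(p3 → ¬(¬p1 ∧ p2)), u
5. ¬p3, u
6. p3 → ¬(¬p1 ∧ p2), v
7. ¬(¬p1 ∧ p2), v
8. ¬p2, v
Accessibility: uRu, uRv, vRv

Satisfiable (open branch found)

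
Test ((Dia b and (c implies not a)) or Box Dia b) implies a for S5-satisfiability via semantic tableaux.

Satisfiable

1. ((Dia b and (c implies not a)) or Box Dia b) implies a, 0
2. a, 0
Accessibility: 0R0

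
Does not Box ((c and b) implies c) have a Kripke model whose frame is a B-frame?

1. not Box ((c and b) implies c), u
2. not ((c and b) implies c), v   [neg-Box-rule on 1: fresh world v, uRv]
3. c and b, v   [neg-implies-rule on 2]
4. not c, v   [neg-implies-rule on 2]
5. c, v   [and-rule on 3]
6. b, v   [and-rule on 3]
Accessibility: uRu, uRv, vRu, vRv
Branch closes: c and not c both at v.
Every branch closes; the branch above is one of them.

Unsatisfiable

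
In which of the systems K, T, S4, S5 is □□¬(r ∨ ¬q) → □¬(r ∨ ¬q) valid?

T, S4, S5

K-tableau for the negation ¬(□□¬(r ∨ ¬q) → □¬(r ∨ ¬q)):
1. ¬(□□¬(r ∨ ¬q) → □¬(r ∨ ¬q)), 0
2. □□¬(r ∨ ¬q), 0
3. ¬□¬(r ∨ ¬q), 0
4. r ∨ ¬q, 1
5. □¬(r ∨ ¬q), 1
6. ¬q, 1
Accessibility: 0R1
Complete open branch: countermodel on a K-frame, so not valid in K.
T-tableau for the negation ¬(□□¬(r ∨ ¬q) → □¬(r ∨ ¬q)):
1. ¬(□□¬(r ∨ ¬q) → □¬(r ∨ ¬q)), 0
2. □□¬(r ∨ ¬q), 0
3. ¬□¬(r ∨ ¬q), 0
4. □¬(r ∨ ¬q), 0
5. ¬(r ∨ ¬q), 0
6. ¬r, 0
7. q, 0
8. r ∨ ¬q, 1
9. □¬(r ∨ ¬q), 1
10. ¬(r ∨ ¬q), 1
11. ¬r, 1
12. q, 1
13. ¬q, 1
Accessibility: 0R0, 0R1, 1R1
Branch closes: q and ¬q both at 1.
Every branch closes (one shown): valid in T, hence also in S4, S5 (every theorem of T is a theorem of S4 and S5).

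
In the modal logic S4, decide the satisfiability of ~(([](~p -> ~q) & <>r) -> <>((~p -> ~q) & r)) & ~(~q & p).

No, unsatisfiable

1. ~(([](~p -> ~q) & <>r) -> <>((~p -> ~q) & r)) & ~(~q & p), u
2. ~(([](~p -> ~q) & <>r) -> <>((~p -> ~q) & r)), u   [&-rule on 1]
3. ~(~q & p), u   [&-rule on 1]
4. [](~p -> ~q) & <>r, u   [~->-rule on 2]
5. ~<>((~p -> ~q) & r), u   [~->-rule on 2]
6. [](~p -> ~q), u   [&-rule on 4]
7. <>r, u   [&-rule on 4]
8. ~((~p -> ~q) & r), u   [~<>-rule on 5 via uRu]
9. ~p -> ~q, u   [[]-rule on 6 via uRu]
10. ~p, u   [~&-rule on 3 (branches; this branch)]
11. ~r, u   [~&-rule on 8 (branches; this branch)]
12. ~q, u   [->-rule on 9 (branches; this branch)]
13. r, v   [<>-rule on 7: fresh world v, uRv]
14. ~((~p -> ~q) & r), v   [~<>-rule on 5 via uRv]
15. ~p -> ~q, v   [[]-rule on 6 via uRv]
16. ~(~p -> ~q), v   [~&-rule on 14 (branches; this branch)]
17. ~p, v   [~->-rule on 16]
18. q, v   [~->-rule on 16]
19. ~q, v   [->-rule on 15 (branches; this branch)]
Accessibility: uRu, uRv, vRv
Branch closes: q and ~q both at v.
Every branch closes; the branch above is one of them.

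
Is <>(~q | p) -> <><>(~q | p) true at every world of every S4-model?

Tableau for the negation ~(<>(~q | p) -> <><>(~q | p)):
1. ~(<>(~q | p) -> <><>(~q | p)), 0
2. <>(~q | p), 0
3. ~<><>(~q | p), 0
4. ~<>(~q | p), 0
5. ~(~q | p), 0
6. q, 0
7. ~p, 0
8. ~q | p, 1
9. ~<>(~q | p), 1
10. ~(~q | p), 1
11. q, 1
12. ~p, 1
13. p, 1
Accessibility: 0R0, 0R1, 1R1
Branch closes: p and ~p both at 1.
Every branch of the negation's tableau closes; the branch above is one of them.

Valid in S4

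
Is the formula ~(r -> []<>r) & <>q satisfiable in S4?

Yes, satisfiable

1. ~(r -> []<>r) & <>q, w0
2. ~(r -> []<>r), w0   [&-rule on 1]
3. <>q, w0   [&-rule on 1]
4. r, w0   [~->-rule on 2]
5. ~[]<>r, w0   [~->-rule on 2]
6. q, w1   [<>-rule on 3: fresh world w1, w0Rw1]
7. ~<>r, w2   [~[]-rule on 5: fresh world w2, w0Rw2]
8. ~r, w2   [~<>-rule on 7 via w2Rw2]
Accessibility: w0Rw0, w0Rw1, w0Rw2, w1Rw1, w2Rw2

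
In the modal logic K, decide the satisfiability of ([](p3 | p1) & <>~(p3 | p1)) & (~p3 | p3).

1. ([](p3 | p1) & <>~(p3 | p1)) & (~p3 | p3), 0
2. [](p3 | p1) & <>~(p3 | p1), 0   [&-rule on 1]
3. ~p3 | p3, 0   [&-rule on 1]
4. [](p3 | p1), 0   [&-rule on 2]
5. <>~(p3 | p1), 0   [&-rule on 2]
6. p3, 0   [|-rule on 3 (branches; this branch)]
7. ~(p3 | p1), 1   [<>-rule on 5: fresh world 1, 0R1]
8. ~p3, 1   [~|-rule on 7]
9. ~p1, 1   [~|-rule on 7]
10. p3 | p1, 1   [[]-rule on 4 via 0R1]
11. p1, 1   [|-rule on 10 (branches; this branch)]
Accessibility: 0R1
Branch closes: p1 and ~p1 both at 1.
Every branch closes; the branch above is one of them.

Unsatisfiable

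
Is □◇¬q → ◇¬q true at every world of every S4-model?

Tableau for the negation ¬(□◇¬q → ◇¬q):
1. ¬(□◇¬q → ◇¬q), 0
2. □◇¬q, 0
3. ¬◇¬q, 0
4. ◇¬q, 0
5. q, 0
6. ¬q, 1
7. ◇¬q, 1
8. q, 1
Accessibility: 0R0, 0R1, 1R1
Branch closes: q and ¬q both at 1.
All branches of the negation close; one closing branch shown above.

Valid in S4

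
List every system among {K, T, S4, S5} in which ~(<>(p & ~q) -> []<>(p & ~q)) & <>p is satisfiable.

K, T, S4

S4-tableau for the formula:
1. ~(<>(p & ~q) -> []<>(p & ~q)) & <>p, 0
2. ~(<>(p & ~q) -> []<>(p & ~q)), 0
3. <>p, 0
4. <>(p & ~q), 0
5. ~[]<>(p & ~q), 0
6. p, 1
7. p & ~q, 2
8. p, 2
9. ~q, 2
10. ~<>(p & ~q), 3
11. ~(p & ~q), 3
12. q, 3
Accessibility: 0R0, 0R1, 0R2, 0R3, 1R1, 2R2, 3R3
Complete open branch: satisfiable in S4, hence also in K, T (this S4-model is also a K-model and a T-model).
S5-tableau for the formula:
1. ~(<>(p & ~q) -> []<>(p & ~q)) & <>p, 0
2. ~(<>(p & ~q) -> []<>(p & ~q)), 0
3. <>p, 0
4. <>(p & ~q), 0
5. ~[]<>(p & ~q), 0
6. p, 1
7. p & ~q, 2
8. p, 2
9. ~q, 2
10. ~<>(p & ~q), 3
11. ~(p & ~q), 0
12. ~(p & ~q), 1
13. ~(p & ~q), 2
14. ~(p & ~q), 3
15. q, 0
16. q, 1
17. q, 2
Accessibility: 0R0, 0R1, 0R2, 0R3, 1R0, 1R1, 1R2, 1R3, 2R0, 2R1, 2R2, 2R3, 3R0, 3R1, 3R2, 3R3
Branch closes: q and ~q both at 2.
Every branch closes (one shown): unsatisfiable in S5.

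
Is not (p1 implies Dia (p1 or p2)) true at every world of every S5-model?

Invalid (countermodel exists)

Tableau for the negation p1 implies Dia (p1 or p2):
1. p1 implies Dia (p1 or p2), 0
2. Dia (p1 or p2), 0   [implies-rule on 1 (branches; this branch)]
3. p1 or p2, 1   [Dia-rule on 2: fresh world 1, 0R1]
4. p2, 1   [or-rule on 3 (branches; this branch)]
Accessibility: 0R0, 0R1, 1R0, 1R1
The negation has an open branch (countermodel exists).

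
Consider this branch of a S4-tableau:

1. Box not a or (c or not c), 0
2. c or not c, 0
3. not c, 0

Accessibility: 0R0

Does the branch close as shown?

Open

There is no literal clash: for every atom and world, at most one sign appears.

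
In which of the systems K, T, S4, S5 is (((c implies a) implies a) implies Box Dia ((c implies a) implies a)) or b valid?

S5

S4-tableau for the negation not ((((c implies a) implies a) implies Box Dia ((c implies a) implies a)) or b):
1. not ((((c implies a) implies a) implies Box Dia ((c implies a) implies a)) or b), u
2. not (((c implies a) implies a) implies Box Dia ((c implies a) implies a)), u
3. not b, u
4. (c implies a) implies a, u
5. not Box Dia ((c implies a) implies a), u
6. a, u
7. not Dia ((c implies a) implies a), v
8. not ((c implies a) implies a), v
9. c implies a, v
10. not a, v
11. not c, v
Accessibility: uRu, uRv, vRv
Complete open branch: countermodel on an S4-frame, so not valid in S4, nor in K, T (the same frame is also a K-frame and a T-frame).
S5-tableau for the negation not ((((c implies a) implies a) implies Box Dia ((c implies a) implies a)) or b):
1. not ((((c implies a) implies a) implies Box Dia ((c implies a) implies a)) or b), u
2. not (((c implies a) implies a) implies Box Dia ((c implies a) implies a)), u
3. not b, u
4. (c implies a) implies a, u
5. not Box Dia ((c implies a) implies a), u
6. not (c implies a), u
7. c, u
8. not a, u
9. not Dia ((c implies a) implies a), v
10. not ((c implies a) implies a), u
11. c implies a, u
12. not ((c implies a) implies a), v
13. c implies a, v
14. not a, v
15. a, u
Accessibility: uRu, uRv, vRu, vRv
Branch closes: a and not a both at u.
Every branch closes (one shown): valid in S5.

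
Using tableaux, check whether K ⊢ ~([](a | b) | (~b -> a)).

Tableau for the negation [](a | b) | (~b -> a):
1. [](a | b) | (~b -> a), 0
2. ~b -> a, 0   [|-rule on 1 (branches; this branch)]
3. a, 0   [->-rule on 2 (branches; this branch)]
The negation has an open branch (countermodel exists).

Invalid (countermodel exists)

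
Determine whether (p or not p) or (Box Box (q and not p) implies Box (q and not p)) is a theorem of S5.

Tableau for the negation not ((p or not p) or (Box Box (q and not p) implies Box (q and not p))):
1. not ((p or not p) or (Box Box (q and not p) implies Box (q and not p))), u
2. not (p or not p), u   [neg-or-rule on 1]
3. not (Box Box (q and not p) implies Box (q and not p)), u   [neg-or-rule on 1]
4. not p, u   [neg-or-rule on 2]
5. p, u   [neg-or-rule on 2]
Accessibility: uRu
Branch closes: p and not p both at u.
All branches of the negation close; one closing branch shown above.

Valid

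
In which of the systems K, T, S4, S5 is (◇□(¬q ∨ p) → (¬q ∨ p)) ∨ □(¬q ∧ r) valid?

S5

S4-tableau for the negation ¬((◇□(¬q ∨ p) → (¬q ∨ p)) ∨ □(¬q ∧ r)):
1. ¬((◇□(¬q ∨ p) → (¬q ∨ p)) ∨ □(¬q ∧ r)), u
2. ¬(◇□(¬q ∨ p) → (¬q ∨ p)), u
3. ¬□(¬q ∧ r), u
4. ◇□(¬q ∨ p), u
5. ¬(¬q ∨ p), u
6. q, u
7. ¬p, u
8. ¬(¬q ∧ r), v
9. ¬r, v
10. □(¬q ∨ p), w
11. ¬q ∨ p, w
12. p, w
Accessibility: uRu, uRv, uRw, vRv, wRw
Complete open branch: countermodel on an S4-frame, so not valid in S4, nor in K, T (the same frame is also a K-frame and a T-frame).
S5-tableau for the negation ¬((◇□(¬q ∨ p) → (¬q ∨ p)) ∨ □(¬q ∧ r)):
1. ¬((◇□(¬q ∨ p) → (¬q ∨ p)) ∨ □(¬q ∧ r)), u
2. ¬(◇□(¬q ∨ p) → (¬q ∨ p)), u
3. ¬□(¬q ∧ r), u
4. ◇□(¬q ∨ p), u
5. ¬(¬q ∨ p), u
6. q, u
7. ¬p, u
8. ¬(¬q ∧ r), v
9. ¬r, v
10. □(¬q ∨ p), w
11. ¬q ∨ p, u
12. ¬q ∨ p, v
13. ¬q ∨ p, w
14. p, u
Accessibility: uRu, uRv, uRw, vRu, vRv, vRw, wRu, wRv, wRw
Branch closes: p and ¬p both at u.
Every branch closes (one shown): valid in S5.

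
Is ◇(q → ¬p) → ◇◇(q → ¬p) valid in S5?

Valid in S5

Tableau for the negation ¬(◇(q → ¬p) → ◇◇(q → ¬p)):
1. ¬(◇(q → ¬p) → ◇◇(q → ¬p)), w0
2. ◇(q → ¬p), w0
3. ¬◇◇(q → ¬p), w0
4. ¬◇(q → ¬p), w0
5. ¬(q → ¬p), w0
6. q, w0
7. p, w0
8. q → ¬p, w1
9. ¬◇(q → ¬p), w1
10. ¬(q → ¬p), w1
11. q, w1
12. p, w1
13. ¬p, w1
Accessibility: w0Rw0, w0Rw1, w1Rw0, w1Rw1
Branch closes: p and ¬p both at w1.
Every branch of the negation's tableau closes; the branch above is one of them.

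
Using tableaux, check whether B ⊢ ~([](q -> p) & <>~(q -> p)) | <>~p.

Tableau for the negation ~(~([](q -> p) & <>~(q -> p)) | <>~p):
1. ~(~([](q -> p) & <>~(q -> p)) | <>~p), u
2. [](q -> p) & <>~(q -> p), u
3. ~<>~p, u
4. [](q -> p), u
5. <>~(q -> p), u
6. p, u
7. q -> p, u
8. ~(q -> p), v
9. q, v
10. ~p, v
11. p, v
Accessibility: uRu, uRv, vRu, vRv
Branch closes: p and ~p both at v.
Every branch of the negation's tableau closes; the branch above is one of them.

Valid in B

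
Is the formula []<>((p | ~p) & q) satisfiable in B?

Satisfiable

1. []<>((p | ~p) & q), u
2. <>((p | ~p) & q), u   [[]-rule on 1 via uRu]
3. (p | ~p) & q, v   [<>-rule on 2: fresh world v, uRv]
4. p | ~p, v   [&-rule on 3]
5. q, v   [&-rule on 3]
6. <>((p | ~p) & q), v   [[]-rule on 1 via uRv]
7. ~p, v   [|-rule on 4 (branches; this branch)]
8. (p | ~p) & q, w   [<>-rule on 6: fresh world w, vRw]
9. p | ~p, w   [&-rule on 8]
10. q, w   [&-rule on 8]
11. ~p, w   [|-rule on 9 (branches; this branch)]
Accessibility: uRu, uRv, vRu, vRv, vRw, wRv, wRw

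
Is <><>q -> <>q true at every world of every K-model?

Invalid (countermodel exists)

Tableau for the negation ~(<><>q -> <>q):
1. ~(<><>q -> <>q), 0
2. <><>q, 0
3. ~<>q, 0
4. <>q, 1
5. ~q, 1
6. q, 2
Accessibility: 0R1, 1R2
The negation has an open branch (countermodel exists).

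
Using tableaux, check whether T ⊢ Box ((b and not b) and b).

Tableau for the negation not Box ((b and not b) and b):
1. not Box ((b and not b) and b), 0
2. not ((b and not b) and b), 1
3. not b, 1
Accessibility: 0R0, 0R1, 1R1
The negation has an open branch (countermodel exists).

Invalid (countermodel exists)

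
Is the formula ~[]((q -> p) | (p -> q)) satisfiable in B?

No, unsatisfiable

1. ~[]((q -> p) | (p -> q)), u
2. ~((q -> p) | (p -> q)), v   [~[]-rule on 1: fresh world v, uRv]
3. ~(q -> p), v   [~|-rule on 2]
4. ~(p -> q), v   [~|-rule on 2]
5. q, v   [~->-rule on 3]
6. ~p, v   [~->-rule on 3]
7. p, v   [~->-rule on 4]
8. ~q, v   [~->-rule on 4]
Accessibility: uRu, uRv, vRu, vRv
Branch closes: p and ~p both at v.
(One branch shown.) All branches close.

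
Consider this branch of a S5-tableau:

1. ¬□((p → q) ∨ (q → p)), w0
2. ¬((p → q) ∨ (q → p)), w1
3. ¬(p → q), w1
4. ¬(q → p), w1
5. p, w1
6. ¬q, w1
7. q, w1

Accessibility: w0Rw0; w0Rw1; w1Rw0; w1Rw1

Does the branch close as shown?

Both q and ¬q appear at w1.

Yes, closed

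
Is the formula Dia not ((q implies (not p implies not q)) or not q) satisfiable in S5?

Satisfiable (open branch found)

1. Dia not ((q implies (not p implies not q)) or not q), w0
2. not ((q implies (not p implies not q)) or not q), w1
3. not (q implies (not p implies not q)), w1
4. q, w1
5. not (not p implies not q), w1
6. not p, w1
Accessibility: w0Rw0, w0Rw1, w1Rw0, w1Rw1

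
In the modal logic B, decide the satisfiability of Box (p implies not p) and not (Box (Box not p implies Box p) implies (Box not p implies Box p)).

Unsatisfiable (every branch closes)

1. Box (p implies not p) and not (Box (Box not p implies Box p) implies (Box not p implies Box p)), w0
2. Box (p implies not p), w0
3. not (Box (Box not p implies Box p) implies (Box not p implies Box p)), w0
4. Box (Box not p implies Box p), w0
5. not (Box not p implies Box p), w0
6. Box not p, w0
7. not Box p, w0
8. p implies not p, w0
9. Box not p implies Box p, w0
10. not p, w0
11. not Box not p, w0
12. not p, w1
13. p implies not p, w1
14. Box not p implies Box p, w1
15. not Box not p, w1
16. p, w2
17. p implies not p, w2
18. Box not p implies Box p, w2
19. not p, w2
Accessibility: w0Rw0, w0Rw1, w0Rw2, w1Rw0, w1Rw1, w2Rw0, w2Rw2
Branch closes: p and not p both at w2.
All branches of the tableau close; one closing branch shown above.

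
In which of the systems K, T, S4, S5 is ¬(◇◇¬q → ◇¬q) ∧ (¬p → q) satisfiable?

S4-tableau for the formula:
1. ¬(◇◇¬q → ◇¬q) ∧ (¬p → q), u
2. ¬(◇◇¬q → ◇¬q), u   [∧-rule on 1]
3. ¬p → q, u   [∧-rule on 1]
4. ◇◇¬q, u   [¬→-rule on 2]
5. ¬◇¬q, u   [¬→-rule on 2]
6. q, u   [¬◇-rule on 5 via uRu]
7. ◇¬q, v   [◇-rule on 4: fresh world v, uRv]
8. q, v   [¬◇-rule on 5 via uRv]
9. ¬q, w   [◇-rule on 7: fresh world w, vRw]
10. q, w   [¬◇-rule on 5 via uRw]
Accessibility: uRu, uRv, uRw, vRv, vRw, wRw
Branch closes: q and ¬q both at w.
Every branch closes (one shown): unsatisfiable in S4, hence also in S5 (every S5-frame is an S4-frame).
T-tableau for the formula:
1. ¬(◇◇¬q → ◇¬q) ∧ (¬p → q), u
2. ¬(◇◇¬q → ◇¬q), u   [∧-rule on 1]
3. ¬p → q, u   [∧-rule on 1]
4. ◇◇¬q, u   [¬→-rule on 2]
5. ¬◇¬q, u   [¬→-rule on 2]
6. q, u   [¬◇-rule on 5 via uRu]
7. ◇¬q, v   [◇-rule on 4: fresh world v, uRv]
8. q, v   [¬◇-rule on 5 via uRv]
9. ¬q, w   [◇-rule on 7: fresh world w, vRw]
Accessibility: uRu, uRv, vRv, vRw, wRw
Complete open branch: satisfiable in T, hence also in K (this T-model is also a K-model).

K, T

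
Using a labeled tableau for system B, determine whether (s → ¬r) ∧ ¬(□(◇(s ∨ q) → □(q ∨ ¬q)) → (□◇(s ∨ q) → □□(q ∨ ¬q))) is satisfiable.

Unsatisfiable

1. (s → ¬r) ∧ ¬(□(◇(s ∨ q) → □(q ∨ ¬q)) → (□◇(s ∨ q) → □□(q ∨ ¬q))), 0
2. s → ¬r, 0   [∧-rule on 1]
3. ¬(□(◇(s ∨ q) → □(q ∨ ¬q)) → (□◇(s ∨ q) → □□(q ∨ ¬q))), 0   [∧-rule on 1]
4. □(◇(s ∨ q) → □(q ∨ ¬q)), 0   [¬→-rule on 3]
5. ¬(□◇(s ∨ q) → □□(q ∨ ¬q)), 0   [¬→-rule on 3]
6. □◇(s ∨ q), 0   [¬→-rule on 5]
7. ¬□□(q ∨ ¬q), 0   [¬→-rule on 5]
8. ◇(s ∨ q) → □(q ∨ ¬q), 0   [□-rule on 4 via 0R0]
9. ◇(s ∨ q), 0   [□-rule on 6 via 0R0]
10. ¬r, 0   [→-rule on 2 (branches; this branch)]
11. □(q ∨ ¬q), 0   [→-rule on 8 (branches; this branch)]
12. q ∨ ¬q, 0   [□-rule on 11 via 0R0]
13. ¬q, 0   [∨-rule on 12 (branches; this branch)]
14. ¬□(q ∨ ¬q), 1   [¬□-rule on 7: fresh world 1, 0R1]
15. ◇(s ∨ q) → □(q ∨ ¬q), 1   [□-rule on 4 via 0R1]
16. ◇(s ∨ q), 1   [□-rule on 6 via 0R1]
17. q ∨ ¬q, 1   [□-rule on 11 via 0R1]
18. ¬◇(s ∨ q), 1   [→-rule on 15 (branches; this branch)]
19. ¬(s ∨ q), 0   [¬◇-rule on 18 via 1R0]
20. ¬s, 0   [¬∨-rule on 19]
21. ¬(s ∨ q), 1   [¬◇-rule on 18 via 1R1]
22. ¬s, 1   [¬∨-rule on 21]
23. ¬q, 1   [¬∨-rule on 21]
24. s ∨ q, 2   [◇-rule on 9: fresh world 2, 0R2]
25. ◇(s ∨ q) → □(q ∨ ¬q), 2   [□-rule on 4 via 0R2]
26. ◇(s ∨ q), 2   [□-rule on 6 via 0R2]
27. q ∨ ¬q, 2   [□-rule on 11 via 0R2]
28. q, 2   [∨-rule on 24 (branches; this branch)]
29. □(q ∨ ¬q), 2   [→-rule on 25 (branches; this branch)]
30. ¬(q ∨ ¬q), 3   [¬□-rule on 14: fresh world 3, 1R3]
31. ¬q, 3   [¬∨-rule on 30]
32. q, 3   [¬∨-rule on 30]
Accessibility: 0R0, 0R1, 0R2, 1R0, 1R1, 1R3, 2R0, 2R2, 3R1, 3R3
Branch closes: q and ¬q both at 3.
Every branch closes; the branch above is one of them.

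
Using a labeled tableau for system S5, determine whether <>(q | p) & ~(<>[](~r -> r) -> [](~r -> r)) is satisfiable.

Unsatisfiable (every branch closes)

1. <>(q | p) & ~(<>[](~r -> r) -> [](~r -> r)), u
2. <>(q | p), u
3. ~(<>[](~r -> r) -> [](~r -> r)), u
4. <>[](~r -> r), u
5. ~[](~r -> r), u
6. q | p, v
7. p, v
8. [](~r -> r), w
9. ~r -> r, u
10. ~r -> r, v
11. ~r -> r, w
12. r, u
13. r, v
14. r, w
15. ~(~r -> r), x
16. ~r, x
17. ~r -> r, x
18. r, x
Accessibility: uRu, uRv, uRw, uRx, vRu, vRv, vRw, vRx, wRu, wRv, wRw, wRx, xRu, xRv, xRw, xRx
Branch closes: r and ~r both at x.
All branches of the tableau close; one closing branch shown above.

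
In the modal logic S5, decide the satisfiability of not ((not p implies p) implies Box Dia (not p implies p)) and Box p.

Unsatisfiable

1. not ((not p implies p) implies Box Dia (not p implies p)) and Box p, w0
2. not ((not p implies p) implies Box Dia (not p implies p)), w0   [and-rule on 1]
3. Box p, w0   [and-rule on 1]
4. not p implies p, w0   [neg-implies-rule on 2]
5. not Box Dia (not p implies p), w0   [neg-implies-rule on 2]
6. p, w0   [Box-rule on 3 via w0Rw0]
7. not Dia (not p implies p), w1   [neg-Box-rule on 5: fresh world w1, w0Rw1]
8. p, w1   [Box-rule on 3 via w0Rw1]
9. not (not p implies p), w0   [neg-Dia-rule on 7 via w1Rw0]
10. not p, w0   [neg-implies-rule on 9]
Accessibility: w0Rw0, w0Rw1, w1Rw0, w1Rw1
Branch closes: p and not p both at w0.
(One branch shown.) All branches close.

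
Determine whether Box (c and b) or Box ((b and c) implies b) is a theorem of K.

Yes, valid

Tableau for the negation not (Box (c and b) or Box ((b and c) implies b)):
1. not (Box (c and b) or Box ((b and c) implies b)), u
2. not Box (c and b), u
3. not Box ((b and c) implies b), u
4. not (c and b), v
5. not b, v
6. not ((b and c) implies b), w
7. b and c, w
8. not b, w
9. b, w
10. c, w
Accessibility: uRv, uRw
Branch closes: b and not b both at w.
Every branch of the negation's tableau closes; the branch above is one of them.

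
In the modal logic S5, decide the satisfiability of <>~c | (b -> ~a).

1. <>~c | (b -> ~a), w0
2. b -> ~a, w0   [|-rule on 1 (branches; this branch)]
3. ~a, w0   [->-rule on 2 (branches; this branch)]
Accessibility: w0Rw0

Satisfiable (open branch found)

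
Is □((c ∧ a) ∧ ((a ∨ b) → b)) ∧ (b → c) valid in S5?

Tableau for the negation ¬(□((c ∧ a) ∧ ((a ∨ b) → b)) ∧ (b → c)):
1. ¬(□((c ∧ a) ∧ ((a ∨ b) → b)) ∧ (b → c)), 0
2. ¬(b → c), 0   [¬∧-rule on 1 (branches; this branch)]
3. b, 0   [¬→-rule on 2]
4. ¬c, 0   [¬→-rule on 2]
Accessibility: 0R0
The negation has an open branch (countermodel exists).

Invalid (countermodel exists)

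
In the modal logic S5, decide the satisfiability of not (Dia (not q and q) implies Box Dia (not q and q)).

Unsatisfiable (every branch closes)

1. not (Dia (not q and q) implies Box Dia (not q and q)), 0
2. Dia (not q and q), 0   [neg-implies-rule on 1]
3. not Box Dia (not q and q), 0   [neg-implies-rule on 1]
4. not q and q, 1   [Dia-rule on 2: fresh world 1, 0R1]
5. not q, 1   [and-rule on 4]
6. q, 1   [and-rule on 4]
Accessibility: 0R0, 0R1, 1R0, 1R1
Branch closes: q and not q both at 1.
All branches of the tableau close; one closing branch shown above.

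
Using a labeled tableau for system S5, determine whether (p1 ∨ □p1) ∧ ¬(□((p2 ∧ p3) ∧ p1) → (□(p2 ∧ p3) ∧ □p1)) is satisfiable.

Unsatisfiable (every branch closes)

1. (p1 ∨ □p1) ∧ ¬(□((p2 ∧ p3) ∧ p1) → (□(p2 ∧ p3) ∧ □p1)), w0
2. p1 ∨ □p1, w0
3. ¬(□((p2 ∧ p3) ∧ p1) → (□(p2 ∧ p3) ∧ □p1)), w0
4. □((p2 ∧ p3) ∧ p1), w0
5. ¬(□(p2 ∧ p3) ∧ □p1), w0
6. (p2 ∧ p3) ∧ p1, w0
7. p2 ∧ p3, w0
8. p1, w0
9. p2, w0
10. p3, w0
11. □p1, w0
12. ¬□(p2 ∧ p3), w0
13. ¬(p2 ∧ p3), w1
14. (p2 ∧ p3) ∧ p1, w1
15. p2 ∧ p3, w1
16. p1, w1
17. p2, w1
18. p3, w1
19. ¬p3, w1
Accessibility: w0Rw0, w0Rw1, w1Rw0, w1Rw1
Branch closes: p3 and ¬p3 both at w1.
All branches of the tableau close; one closing branch shown above.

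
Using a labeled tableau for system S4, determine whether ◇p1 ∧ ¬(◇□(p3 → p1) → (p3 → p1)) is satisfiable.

Satisfiable

1. ◇p1 ∧ ¬(◇□(p3 → p1) → (p3 → p1)), 0
2. ◇p1, 0
3. ¬(◇□(p3 → p1) → (p3 → p1)), 0
4. ◇□(p3 → p1), 0
5. ¬(p3 → p1), 0
6. p3, 0
7. ¬p1, 0
8. p1, 1
9. □(p3 → p1), 2
10. p3 → p1, 2
11. p1, 2
Accessibility: 0R0, 0R1, 0R2, 1R1, 2R2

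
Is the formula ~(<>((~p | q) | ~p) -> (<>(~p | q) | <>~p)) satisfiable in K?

Unsatisfiable (every branch closes)

1. ~(<>((~p | q) | ~p) -> (<>(~p | q) | <>~p)), w0
2. <>((~p | q) | ~p), w0
3. ~(<>(~p | q) | <>~p), w0
4. ~<>(~p | q), w0
5. ~<>~p, w0
6. (~p | q) | ~p, w1
7. ~(~p | q), w1
8. p, w1
9. ~q, w1
10. ~p | q, w1
11. q, w1
Accessibility: w0Rw1
Branch closes: q and ~q both at w1.
(One branch shown.) All branches close.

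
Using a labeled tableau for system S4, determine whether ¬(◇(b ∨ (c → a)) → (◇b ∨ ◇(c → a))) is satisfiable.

Unsatisfiable

1. ¬(◇(b ∨ (c → a)) → (◇b ∨ ◇(c → a))), u
2. ◇(b ∨ (c → a)), u
3. ¬(◇b ∨ ◇(c → a)), u
4. ¬◇b, u
5. ¬◇(c → a), u
6. ¬b, u
7. ¬(c → a), u
8. c, u
9. ¬a, u
10. b ∨ (c → a), v
11. ¬b, v
12. ¬(c → a), v
13. c, v
14. ¬a, v
15. c → a, v
16. a, v
Accessibility: uRu, uRv, vRv
Branch closes: a and ¬a both at v.
(One branch shown.) All branches close.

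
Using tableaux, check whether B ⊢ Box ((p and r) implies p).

Tableau for the negation not Box ((p and r) implies p):
1. not Box ((p and r) implies p), 0
2. not ((p and r) implies p), 1
3. p and r, 1
4. not p, 1
5. p, 1
6. r, 1
Accessibility: 0R0, 0R1, 1R0, 1R1
Branch closes: p and not p both at 1.
Every branch of the negation's tableau closes; the branch above is one of them.

Yes, valid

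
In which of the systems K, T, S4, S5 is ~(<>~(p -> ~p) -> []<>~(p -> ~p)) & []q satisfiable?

K, T, S4

S4-tableau for the formula:
1. ~(<>~(p -> ~p) -> []<>~(p -> ~p)) & []q, u
2. ~(<>~(p -> ~p) -> []<>~(p -> ~p)), u
3. []q, u
4. <>~(p -> ~p), u
5. ~[]<>~(p -> ~p), u
6. q, u
7. ~(p -> ~p), v
8. p, v
9. q, v
10. ~<>~(p -> ~p), w
11. q, w
12. p -> ~p, w
13. ~p, w
Accessibility: uRu, uRv, uRw, vRv, wRw
Complete open branch: satisfiable in S4, hence also in K, T (this S4-model is also a K-model and a T-model).
S5-tableau for the formula:
1. ~(<>~(p -> ~p) -> []<>~(p -> ~p)) & []q, u
2. ~(<>~(p -> ~p) -> []<>~(p -> ~p)), u
3. []q, u
4. <>~(p -> ~p), u
5. ~[]<>~(p -> ~p), u
6. q, u
7. ~(p -> ~p), v
8. p, v
9. q, v
10. ~<>~(p -> ~p), w
11. q, w
12. p -> ~p, u
13. p -> ~p, v
14. p -> ~p, w
15. ~p, u
16. ~p, v
Accessibility: uRu, uRv, uRw, vRu, vRv, vRw, wRu, wRv, wRw
Branch closes: p and ~p both at v.
Every branch closes (one shown): unsatisfiable in S5.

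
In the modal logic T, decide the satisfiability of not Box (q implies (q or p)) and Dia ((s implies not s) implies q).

1. not Box (q implies (q or p)) and Dia ((s implies not s) implies q), u
2. not Box (q implies (q or p)), u   [and-rule on 1]
3. Dia ((s implies not s) implies q), u   [and-rule on 1]
4. not (q implies (q or p)), v   [neg-Box-rule on 2: fresh world v, uRv]
5. q, v   [neg-implies-rule on 4]
6. not (q or p), v   [neg-implies-rule on 4]
7. not q, v   [neg-or-rule on 6]
8. not p, v   [neg-or-rule on 6]
Accessibility: uRu, uRv, vRv
Branch closes: q and not q both at v.
Every branch closes; the branch above is one of them.

Unsatisfiable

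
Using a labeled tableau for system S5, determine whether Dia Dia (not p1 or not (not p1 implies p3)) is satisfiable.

Yes, satisfiable

1. Dia Dia (not p1 or not (not p1 implies p3)), u
2. Dia (not p1 or not (not p1 implies p3)), v   [Dia-rule on 1: fresh world v, uRv]
3. not p1 or not (not p1 implies p3), w   [Dia-rule on 2: fresh world w, vRw]
4. not (not p1 implies p3), w   [or-rule on 3 (branches; this branch)]
5. not p1, w   [neg-implies-rule on 4]
6. not p3, w   [neg-implies-rule on 4]
Accessibility: uRu, uRv, uRw, vRu, vRv, vRw, wRu, wRv, wRw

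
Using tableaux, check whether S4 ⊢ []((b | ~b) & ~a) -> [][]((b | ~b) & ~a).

Yes, valid

Tableau for the negation ~([]((b | ~b) & ~a) -> [][]((b | ~b) & ~a)):
1. ~([]((b | ~b) & ~a) -> [][]((b | ~b) & ~a)), 0
2. []((b | ~b) & ~a), 0
3. ~[][]((b | ~b) & ~a), 0
4. (b | ~b) & ~a, 0
5. b | ~b, 0
6. ~a, 0
7. ~b, 0
8. ~[]((b | ~b) & ~a), 1
9. (b | ~b) & ~a, 1
10. b | ~b, 1
11. ~a, 1
12. ~b, 1
13. ~((b | ~b) & ~a), 2
14. (b | ~b) & ~a, 2
15. b | ~b, 2
16. ~a, 2
17. ~(b | ~b), 2
18. ~b, 2
19. b, 2
Accessibility: 0R0, 0R1, 0R2, 1R1, 1R2, 2R2
Branch closes: b and ~b both at 2.
All branches of the negation close; one closing branch shown above.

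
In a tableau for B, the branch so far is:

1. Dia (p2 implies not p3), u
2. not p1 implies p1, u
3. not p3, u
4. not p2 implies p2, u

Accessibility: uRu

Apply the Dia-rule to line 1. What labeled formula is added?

a fresh world v with uRv, and p2 implies not p3 at v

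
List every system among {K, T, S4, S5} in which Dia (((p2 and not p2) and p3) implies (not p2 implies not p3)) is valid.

T, S4, S5

K-tableau for the negation not Dia (((p2 and not p2) and p3) implies (not p2 implies not p3)):
1. not Dia (((p2 and not p2) and p3) implies (not p2 implies not p3)), u
Complete open branch: countermodel on a K-frame, so not valid in K.
T-tableau for the negation not Dia (((p2 and not p2) and p3) implies (not p2 implies not p3)):
1. not Dia (((p2 and not p2) and p3) implies (not p2 implies not p3)), u
2. not (((p2 and not p2) and p3) implies (not p2 implies not p3)), u
3. (p2 and not p2) and p3, u
4. not (not p2 implies not p3), u
5. p2 and not p2, u
6. p3, u
7. not p2, u
8. p2, u
Accessibility: uRu
Branch closes: p2 and not p2 both at u.
Every branch closes (one shown): valid in T, hence also in S4, S5 (every theorem of T is a theorem of S4 and S5).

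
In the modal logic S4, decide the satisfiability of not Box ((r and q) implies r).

Unsatisfiable

1. not Box ((r and q) implies r), w0
2. not ((r and q) implies r), w1   [neg-Box-rule on 1: fresh world w1, w0Rw1]
3. r and q, w1   [neg-implies-rule on 2]
4. not r, w1   [neg-implies-rule on 2]
5. r, w1   [and-rule on 3]
6. q, w1   [and-rule on 3]
Accessibility: w0Rw0, w0Rw1, w1Rw1
Branch closes: r and not r both at w1.
(One branch shown.) All branches close.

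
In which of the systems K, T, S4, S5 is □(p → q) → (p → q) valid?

T, S4, S5

T-tableau for the negation ¬(□(p → q) → (p → q)):
1. ¬(□(p → q) → (p → q)), 0
2. □(p → q), 0
3. ¬(p → q), 0
4. p, 0
5. ¬q, 0
6. p → q, 0
7. q, 0
Accessibility: 0R0
Branch closes: q and ¬q both at 0.
Every branch closes (one shown): valid in T, hence also in S4, S5 (every theorem of T is a theorem of S4 and S5).
K-tableau for the negation ¬(□(p → q) → (p → q)):
1. ¬(□(p → q) → (p → q)), 0
2. □(p → q), 0
3. ¬(p → q), 0
4. p, 0
5. ¬q, 0
Complete open branch: countermodel on a K-frame, so not valid in K.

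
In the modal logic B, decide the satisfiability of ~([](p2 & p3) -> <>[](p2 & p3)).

1. ~([](p2 & p3) -> <>[](p2 & p3)), u
2. [](p2 & p3), u
3. ~<>[](p2 & p3), u
4. p2 & p3, u
5. p2, u
6. p3, u
7. ~[](p2 & p3), u
8. ~(p2 & p3), v
9. p2 & p3, v
10. p2, v
11. p3, v
12. ~[](p2 & p3), v
13. ~p3, v
Accessibility: uRu, uRv, vRu, vRv
Branch closes: p3 and ~p3 both at v.
All branches of the tableau close; one closing branch shown above.

Unsatisfiable (every branch closes)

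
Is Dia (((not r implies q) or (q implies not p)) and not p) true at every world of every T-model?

Not valid

Tableau for the negation not Dia (((not r implies q) or (q implies not p)) and not p):
1. not Dia (((not r implies q) or (q implies not p)) and not p), u
2. not (((not r implies q) or (q implies not p)) and not p), u
3. p, u
Accessibility: uRu
The negation has an open branch (countermodel exists).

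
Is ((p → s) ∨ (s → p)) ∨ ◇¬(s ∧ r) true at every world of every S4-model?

Tableau for the negation ¬(((p → s) ∨ (s → p)) ∨ ◇¬(s ∧ r)):
1. ¬(((p → s) ∨ (s → p)) ∨ ◇¬(s ∧ r)), u
2. ¬((p → s) ∨ (s → p)), u
3. ¬◇¬(s ∧ r), u
4. ¬(p → s), u
5. ¬(s → p), u
6. p, u
7. ¬s, u
8. s, u
9. ¬p, u
Accessibility: uRu
Branch closes: s and ¬s both at u.
Every branch of the negation's tableau closes; the branch above is one of them.

Valid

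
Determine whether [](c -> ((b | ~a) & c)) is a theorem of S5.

Tableau for the negation ~[](c -> ((b | ~a) & c)):
1. ~[](c -> ((b | ~a) & c)), 0
2. ~(c -> ((b | ~a) & c)), 1
3. c, 1
4. ~((b | ~a) & c), 1
5. ~(b | ~a), 1
6. ~b, 1
7. a, 1
Accessibility: 0R0, 0R1, 1R0, 1R1
The negation has an open branch (countermodel exists).

Invalid (countermodel exists)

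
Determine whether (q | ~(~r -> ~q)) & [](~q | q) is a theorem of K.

No, not valid

Tableau for the negation ~((q | ~(~r -> ~q)) & [](~q | q)):
1. ~((q | ~(~r -> ~q)) & [](~q | q)), u
2. ~(q | ~(~r -> ~q)), u
3. ~q, u
4. ~r -> ~q, u
The negation has an open branch (countermodel exists).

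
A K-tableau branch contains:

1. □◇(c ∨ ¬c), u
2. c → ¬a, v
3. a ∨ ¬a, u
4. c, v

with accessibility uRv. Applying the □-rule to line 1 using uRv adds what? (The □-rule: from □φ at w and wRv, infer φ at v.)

◇(c ∨ ¬c), v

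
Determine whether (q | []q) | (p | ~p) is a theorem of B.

Tableau for the negation ~((q | []q) | (p | ~p)):
1. ~((q | []q) | (p | ~p)), w0
2. ~(q | []q), w0   [~|-rule on 1]
3. ~(p | ~p), w0   [~|-rule on 1]
4. ~q, w0   [~|-rule on 2]
5. ~[]q, w0   [~|-rule on 2]
6. ~p, w0   [~|-rule on 3]
7. p, w0   [~|-rule on 3]
Accessibility: w0Rw0
Branch closes: p and ~p both at w0.
All branches of the negation close; one closing branch shown above.

Valid in B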